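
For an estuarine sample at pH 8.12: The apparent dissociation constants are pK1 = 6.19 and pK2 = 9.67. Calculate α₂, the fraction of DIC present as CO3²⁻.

α₂ = 1 / (1 + [H⁺]/K2 + [H⁺]²/(K1K2)) = 1 / (1 + 10^+1.55 + 10^-0.38)
   = 1 / (1 + 35.481 + 0.41687) = 1/36.898 = 0.02710

α₂ = 0.0271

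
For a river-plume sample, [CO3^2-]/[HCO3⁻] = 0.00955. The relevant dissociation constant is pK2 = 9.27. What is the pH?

From K2 = [H⁺][CO3^2-]/[HCO3⁻]:  pH = pK2 + log₁₀([CO3^2-]/[HCO3⁻])
log₁₀(0.00955) = -2.020
pH = 9.27 + (-2.020) = 7.25

pH = 7.25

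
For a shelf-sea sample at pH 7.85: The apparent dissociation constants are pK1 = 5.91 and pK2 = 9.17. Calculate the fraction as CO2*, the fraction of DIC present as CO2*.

α₀ = 0.0108

α₀ = 1 / (1 + K1/[H⁺] + K1K2/[H⁺]²) = 1 / (1 + 10^+1.94 + 10^+0.62)
   = 1 / (1 + 87.096 + 4.1687) = 1/92.265 = 0.01084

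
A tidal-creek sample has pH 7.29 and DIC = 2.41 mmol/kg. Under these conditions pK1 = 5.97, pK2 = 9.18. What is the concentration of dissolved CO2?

[CO2*] = 0.109 mmol/kg

α₀ = 1 / (1 + K1/[H⁺] + K1K2/[H⁺]²) = 1 / (1 + 10^+1.32 + 10^-0.57)
   = 1 / (1 + 20.893 + 0.26915) = 1/22.162 = 0.04512
[CO2*] = α₀ × DIC = 0.04512 × 2.41 = 0.109 mmol/kg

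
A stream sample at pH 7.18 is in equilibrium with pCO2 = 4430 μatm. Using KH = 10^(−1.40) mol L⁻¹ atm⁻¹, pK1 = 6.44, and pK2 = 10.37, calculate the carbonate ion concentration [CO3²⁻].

[CO2*] = KH · pCO2 = 10^(−1.40) × 4430×10^-6 = 1.764×10^-4 mol/L
α₀ = 1/(1 + K1/[H⁺] + K1K2/[H⁺]²) = 1/(1 + 10^+0.74 + 10^-2.45) = 0.1539
DIC = [CO2*]/α₀ = 1.764×10^-4 / 0.1539 = 1.146 mmol/L
[CO3²⁻] = α₂·DIC; α₂ = 0.0005460, so [CO3²⁻] = 0.0005460 × 1.146 = 0.000626 mmol/L = 0.626 μmol/L

[CO3²⁻] = 0.626 μmol/L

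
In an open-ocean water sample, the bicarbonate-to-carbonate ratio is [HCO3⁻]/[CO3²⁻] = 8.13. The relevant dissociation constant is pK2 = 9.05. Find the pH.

pH = 8.14

From K2 = [H⁺][CO3²⁻]/[HCO3⁻]:  pH = pK2 − log₁₀([HCO3⁻]/[CO3²⁻])
log₁₀(8.13) = +0.910
pH = 9.05 − (+0.910) = 8.14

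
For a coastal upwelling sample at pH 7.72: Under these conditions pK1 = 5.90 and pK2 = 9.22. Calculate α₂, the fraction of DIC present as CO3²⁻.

α₂ = 0.0302

α₂ = 1 / (1 + [H⁺]/K2 + [H⁺]²/(K1K2)) = 1 / (1 + 10^+1.50 + 10^-0.32)
   = 1 / (1 + 31.623 + 0.47863) = 1/33.101 = 0.03021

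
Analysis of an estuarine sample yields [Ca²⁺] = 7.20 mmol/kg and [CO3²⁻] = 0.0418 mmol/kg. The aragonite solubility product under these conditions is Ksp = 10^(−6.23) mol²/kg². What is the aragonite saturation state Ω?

Ksp = 10^(−6.23) = 5.888×10^-7
Ω = [Ca²⁺][CO3²⁻]/Ksp = (7.20×10^-3)(0.0418×10^-3) / 5.888×10^-7 = 0.511

Ω = 0.511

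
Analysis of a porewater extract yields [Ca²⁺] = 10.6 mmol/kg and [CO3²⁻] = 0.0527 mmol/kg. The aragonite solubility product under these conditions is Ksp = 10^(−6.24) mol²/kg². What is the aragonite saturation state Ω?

Ω = 0.971

Ksp = 10^(−6.24) = 5.754×10^-7
Ω = [Ca²⁺][CO3²⁻]/Ksp = (10.6×10^-3)(0.0527×10^-3) / 5.754×10^-7 = 0.971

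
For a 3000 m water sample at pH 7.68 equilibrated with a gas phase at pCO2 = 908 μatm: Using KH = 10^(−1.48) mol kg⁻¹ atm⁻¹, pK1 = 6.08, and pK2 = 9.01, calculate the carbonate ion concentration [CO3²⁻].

[CO2*] = KH · pCO2 = 10^(−1.48) × 908×10^-6 = 3.007×10^-5 mol/kg
α₀ = 1/(1 + K1/[H⁺] + K1K2/[H⁺]²) = 1/(1 + 10^+1.60 + 10^+0.27) = 0.02343
DIC = [CO2*]/α₀ = 3.007×10^-5 / 0.02343 = 1.283 mmol/kg
[CO3²⁻] = α₂·DIC; α₂ = 0.04364, so [CO3²⁻] = 0.04364 × 1.283 = 0.0560 mmol/kg

[CO3²⁻] = 0.0560 mmol/kg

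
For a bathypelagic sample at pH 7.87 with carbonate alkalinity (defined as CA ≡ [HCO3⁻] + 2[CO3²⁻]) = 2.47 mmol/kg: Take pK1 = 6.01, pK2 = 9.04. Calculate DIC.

CA = [HCO3⁻] + 2[CO3²⁻] = (α₁ + 2α₂)·DIC
At pH 7.87: [H⁺]/K1 = 10^-1.86 = 0.013804, K2/[H⁺] = 10^-1.17 = 0.067608
α₁ = 1/(1 + 0.013804 + 0.067608) = 1/1.0814 = 0.9247; α₂ = α₁·K2/[H⁺] = 0.06252
α₁ + 2α₂ = 1.0498
DIC = CA / (α₁ + 2α₂) = 2.47 / 1.0498 = 2.35 mmol/kg

DIC = 2.35 mmol/kg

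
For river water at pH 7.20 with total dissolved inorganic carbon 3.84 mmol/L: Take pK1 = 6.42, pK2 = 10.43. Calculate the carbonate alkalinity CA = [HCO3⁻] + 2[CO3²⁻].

CA = [HCO3⁻] + 2[CO3²⁻] = (α₁ + 2α₂)·DIC
At pH 7.20: [H⁺]/K1 = 10^-0.78 = 0.16596, K2/[H⁺] = 10^-3.23 = 0.00058884
α₁ = 1/(1 + 0.16596 + 0.00058884) = 1/1.1665 = 0.8572; α₂ = α₁·K2/[H⁺] = 0.0005048
α₁ + 2α₂ = 0.8582
CA = 0.8582 × 3.84 = 3.30 mmol/L

CA = 3.30 mmol/L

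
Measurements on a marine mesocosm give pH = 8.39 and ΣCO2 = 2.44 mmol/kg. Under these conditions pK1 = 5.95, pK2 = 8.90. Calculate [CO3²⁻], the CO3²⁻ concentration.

α₂ = 1 / (1 + [H⁺]/K2 + [H⁺]²/(K1K2)) = 1 / (1 + 10^+0.51 + 10^-1.93)
   = 1 / (1 + 3.2359 + 0.011749) = 1/4.2477 = 0.2354
[CO3²⁻] = α₂ × DIC = 0.2354 × 2.44 = 0.574 mmol/kg

[CO3²⁻] = 0.574 mmol/kg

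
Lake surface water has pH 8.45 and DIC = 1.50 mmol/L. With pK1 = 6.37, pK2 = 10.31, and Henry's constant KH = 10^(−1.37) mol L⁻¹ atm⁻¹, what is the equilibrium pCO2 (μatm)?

pCO2 = 286 μatm

α₀ = 1 / (1 + K1/[H⁺] + K1K2/[H⁺]²) = 1 / (1 + 10^+2.08 + 10^+0.22)
   = 1 / (1 + 120.23 + 1.6596) = 1/122.89 = 0.008138
[CO2*] = α₀ × DIC = 0.008138 × 1.50 = 0.01221 mmol/L = 12.21 μmol/L
pCO2 = [CO2*]/KH = 1.221×10^-5 / 4.266×10^-2 = 286 μatm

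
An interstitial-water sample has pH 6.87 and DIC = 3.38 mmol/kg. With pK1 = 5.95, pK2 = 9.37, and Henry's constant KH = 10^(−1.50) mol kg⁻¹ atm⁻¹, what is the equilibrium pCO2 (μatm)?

pCO2 = 1.14×10^4 μatm

α₀ = 1 / (1 + K1/[H⁺] + K1K2/[H⁺]²) = 1 / (1 + 10^+0.92 + 10^-1.58)
   = 1 / (1 + 8.3176 + 0.026303) = 1/9.3439 = 0.1070
[CO2*] = α₀ × DIC = 0.1070 × 3.38 = 0.3617 mmol/kg
pCO2 = [CO2*]/KH = 3.617×10^-4 / 3.162×10^-2 = 1.14×10^4 μatm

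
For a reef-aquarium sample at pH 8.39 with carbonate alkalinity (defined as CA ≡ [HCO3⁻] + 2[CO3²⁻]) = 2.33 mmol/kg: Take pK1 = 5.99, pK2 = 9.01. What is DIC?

CA = [HCO3⁻] + 2[CO3²⁻] = (α₁ + 2α₂)·DIC
At pH 8.39: [H⁺]/K1 = 10^-2.40 = 0.0039811, K2/[H⁺] = 10^-0.62 = 0.23988
α₁ = 1/(1 + 0.0039811 + 0.23988) = 1/1.2439 = 0.8039; α₂ = α₁·K2/[H⁺] = 0.1929
α₁ + 2α₂ = 1.1897
DIC = CA / (α₁ + 2α₂) = 2.33 / 1.1897 = 1.96 mmol/kg

DIC = 1.96 mmol/kg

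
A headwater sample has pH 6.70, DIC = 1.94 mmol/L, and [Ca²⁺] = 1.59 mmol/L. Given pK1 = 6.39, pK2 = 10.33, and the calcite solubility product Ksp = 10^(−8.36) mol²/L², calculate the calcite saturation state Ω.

Ω = 0.111

α₂ = 1 / (1 + [H⁺]/K2 + [H⁺]²/(K1K2)) = 1 / (1 + 10^+3.63 + 10^+3.32)
   = 1 / (1 + 4265.8 + 2089.3) = 1/6356.1 = 0.0001573
[CO3²⁻] = α₂ × DIC = 0.0001573 × 1.94 = 0.0003052 mmol/L = 0.3052 μmol/L
Ksp = 10^(−8.36) = 4.365×10^-9
Ω = [Ca²⁺][CO3²⁻]/Ksp = (1.59×10^-3)(3.052×10^-7) / 4.365×10^-9 = 0.111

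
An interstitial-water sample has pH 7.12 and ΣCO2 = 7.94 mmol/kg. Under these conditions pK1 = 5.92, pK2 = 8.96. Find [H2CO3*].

α₀ = 1 / (1 + K1/[H⁺] + K1K2/[H⁺]²) = 1 / (1 + 10^+1.20 + 10^-0.64)
   = 1 / (1 + 15.849 + 0.22909) = 1/17.078 = 0.05855
[CO2*] = α₀ × DIC = 0.05855 × 7.94 = 0.465 mmol/kg

[CO2*] = 0.465 mmol/kg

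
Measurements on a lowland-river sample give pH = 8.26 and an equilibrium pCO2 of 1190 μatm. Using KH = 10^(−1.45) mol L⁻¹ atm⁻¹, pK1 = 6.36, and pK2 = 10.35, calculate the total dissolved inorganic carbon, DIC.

[CO2*] = KH · pCO2 = 10^(−1.45) × 1190×10^-6 = 4.222×10^-5 mol/L
α₀ = 1/(1 + K1/[H⁺] + K1K2/[H⁺]²) = 1/(1 + 10^+1.90 + 10^-0.19) = 0.01233
DIC = [CO2*]/α₀ = 4.222×10^-5 / 0.01233 = 3.42 mmol/L

DIC = 3.42 mmol/L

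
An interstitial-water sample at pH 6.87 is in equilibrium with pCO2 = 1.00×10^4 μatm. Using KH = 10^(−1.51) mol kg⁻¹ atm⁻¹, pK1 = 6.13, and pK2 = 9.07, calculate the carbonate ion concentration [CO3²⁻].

[CO3²⁻] = 10.7 μmol/kg

[CO2*] = KH · pCO2 = 10^(−1.51) × 1.00×10^4×10^-6 = 3.090×10^-4 mol/kg
α₀ = 1/(1 + K1/[H⁺] + K1K2/[H⁺]²) = 1/(1 + 10^+0.74 + 10^-1.46) = 0.1531
DIC = [CO2*]/α₀ = 3.090×10^-4 / 0.1531 = 2.018 mmol/kg
[CO3²⁻] = α₂·DIC; α₂ = 0.005310, so [CO3²⁻] = 0.005310 × 2.018 = 0.0107 mmol/kg = 10.7 μmol/kg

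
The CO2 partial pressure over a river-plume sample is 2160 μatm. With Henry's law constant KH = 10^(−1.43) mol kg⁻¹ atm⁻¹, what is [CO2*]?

KH = 10^(−1.43) = 3.715×10^-2 mol kg⁻¹ atm⁻¹
[CO2*] = KH · pCO2 = 3.715×10^-2 × 2160×10^-6 atm = 8.03×10^-5 mol/kg

[CO2*] = 80.3 μmol/kg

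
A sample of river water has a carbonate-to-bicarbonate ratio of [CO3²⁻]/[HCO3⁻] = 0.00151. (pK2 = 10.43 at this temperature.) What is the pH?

From K2 = [H⁺][CO3²⁻]/[HCO3⁻]:  pH = pK2 + log₁₀([CO3²⁻]/[HCO3⁻])
log₁₀(0.00151) = -2.821
pH = 10.43 + (-2.821) = 7.61

pH = 7.61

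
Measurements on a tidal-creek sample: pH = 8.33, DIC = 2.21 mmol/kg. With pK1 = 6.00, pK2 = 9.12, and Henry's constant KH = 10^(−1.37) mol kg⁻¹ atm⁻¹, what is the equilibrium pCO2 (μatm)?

pCO2 = 208 μatm

α₀ = 1 / (1 + K1/[H⁺] + K1K2/[H⁺]²) = 1 / (1 + 10^+2.33 + 10^+1.54)
   = 1 / (1 + 213.80 + 34.674) = 1/249.47 = 0.004008
[CO2*] = α₀ × DIC = 0.004008 × 2.21 = 0.008859 mmol/kg = 8.859 μmol/kg
pCO2 = [CO2*]/KH = 8.859×10^-6 / 4.266×10^-2 = 208 μatm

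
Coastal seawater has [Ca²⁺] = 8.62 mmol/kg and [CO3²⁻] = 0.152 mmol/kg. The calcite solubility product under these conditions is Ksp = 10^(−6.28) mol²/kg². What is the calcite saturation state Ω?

Ksp = 10^(−6.28) = 5.248×10^-7
Ω = [Ca²⁺][CO3²⁻]/Ksp = (8.62×10^-3)(0.152×10^-3) / 5.248×10^-7 = 2.50

Ω = 2.50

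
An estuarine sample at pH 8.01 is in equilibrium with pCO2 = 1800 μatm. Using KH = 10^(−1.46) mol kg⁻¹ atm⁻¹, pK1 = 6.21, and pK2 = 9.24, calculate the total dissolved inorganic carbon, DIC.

[CO2*] = KH · pCO2 = 10^(−1.46) × 1800×10^-6 = 6.241×10^-5 mol/kg
α₀ = 1/(1 + K1/[H⁺] + K1K2/[H⁺]²) = 1/(1 + 10^+1.80 + 10^+0.57) = 0.01475
DIC = [CO2*]/α₀ = 6.241×10^-5 / 0.01475 = 4.23 mmol/kg

DIC = 4.23 mmol/kg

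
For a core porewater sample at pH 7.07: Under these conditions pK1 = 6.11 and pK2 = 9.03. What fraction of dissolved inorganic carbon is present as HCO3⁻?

α₁ = 1 / (1 + [H⁺]/K1 + K2/[H⁺]) = 1 / (1 + 10^-0.96 + 10^-1.96)
   = 1 / (1 + 0.10965 + 0.010965) = 1/1.1206 = 0.8924

α₁ = 0.892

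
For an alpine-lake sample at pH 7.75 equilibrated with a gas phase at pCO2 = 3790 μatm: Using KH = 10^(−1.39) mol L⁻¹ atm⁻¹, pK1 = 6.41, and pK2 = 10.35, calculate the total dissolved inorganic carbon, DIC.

DIC = 3.54 mmol/L

[CO2*] = KH · pCO2 = 10^(−1.39) × 3790×10^-6 = 1.544×10^-4 mol/L
α₀ = 1/(1 + K1/[H⁺] + K1K2/[H⁺]²) = 1/(1 + 10^+1.34 + 10^-1.26) = 0.04361
DIC = [CO2*]/α₀ = 1.544×10^-4 / 0.04361 = 3.54 mmol/L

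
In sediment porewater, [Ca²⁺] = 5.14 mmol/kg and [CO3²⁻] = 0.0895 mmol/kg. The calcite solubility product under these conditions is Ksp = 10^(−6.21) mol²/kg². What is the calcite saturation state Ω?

Ω = 0.746

Ksp = 10^(−6.21) = 6.166×10^-7
Ω = [Ca²⁺][CO3²⁻]/Ksp = (5.14×10^-3)(0.0895×10^-3) / 6.166×10^-7 = 0.746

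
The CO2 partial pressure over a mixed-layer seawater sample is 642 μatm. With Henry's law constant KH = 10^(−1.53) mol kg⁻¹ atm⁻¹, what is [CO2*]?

[CO2*] = 18.9 μmol/kg

KH = 10^(−1.53) = 2.951×10^-2 mol kg⁻¹ atm⁻¹
[CO2*] = KH · pCO2 = 2.951×10^-2 × 642×10^-6 atm = 1.89×10^-5 mol/kg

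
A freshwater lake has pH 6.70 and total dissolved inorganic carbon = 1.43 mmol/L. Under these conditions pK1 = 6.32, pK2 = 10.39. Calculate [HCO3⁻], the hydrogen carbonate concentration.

[HCO3⁻] = 1.01 mmol/L

α₁ = 1 / (1 + [H⁺]/K1 + K2/[H⁺]) = 1 / (1 + 10^-0.38 + 10^-3.69)
   = 1 / (1 + 0.41687 + 0.00020417) = 1/1.4171 = 0.7057
[HCO3⁻] = α₁ × DIC = 0.7057 × 1.43 = 1.01 mmol/L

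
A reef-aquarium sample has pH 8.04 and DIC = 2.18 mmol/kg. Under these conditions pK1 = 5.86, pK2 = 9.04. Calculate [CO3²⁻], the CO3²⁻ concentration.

α₂ = 1 / (1 + [H⁺]/K2 + [H⁺]²/(K1K2)) = 1 / (1 + 10^+1.00 + 10^-1.18)
   = 1 / (1 + 10.000 + 0.066069) = 1/11.066 = 0.09037
[CO3²⁻] = α₂ × DIC = 0.09037 × 2.18 = 0.197 mmol/kg

[CO3²⁻] = 0.197 mmol/kg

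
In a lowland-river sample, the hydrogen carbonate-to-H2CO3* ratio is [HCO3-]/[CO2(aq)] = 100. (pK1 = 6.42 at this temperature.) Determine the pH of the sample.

pH = 8.42

From K1 = [H⁺][HCO3-]/[CO2(aq)]:  pH = pK1 + log₁₀([HCO3-]/[CO2(aq)])
log₁₀(100) = +2.000
pH = 6.42 + (+2.000) = 8.42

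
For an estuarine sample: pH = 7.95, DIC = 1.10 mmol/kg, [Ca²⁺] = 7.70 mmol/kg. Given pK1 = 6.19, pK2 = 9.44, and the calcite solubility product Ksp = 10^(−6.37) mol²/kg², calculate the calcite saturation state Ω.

α₂ = 1 / (1 + [H⁺]/K2 + [H⁺]²/(K1K2)) = 1 / (1 + 10^+1.49 + 10^-0.27)
   = 1 / (1 + 30.903 + 0.53703) = 1/32.440 = 0.03083
[CO3²⁻] = α₂ × DIC = 0.03083 × 1.10 = 0.03391 mmol/kg
Ksp = 10^(−6.37) = 4.266×10^-7
Ω = [Ca²⁺][CO3²⁻]/Ksp = (7.70×10^-3)(3.391×10^-5) / 4.266×10^-7 = 0.612

Ω = 0.612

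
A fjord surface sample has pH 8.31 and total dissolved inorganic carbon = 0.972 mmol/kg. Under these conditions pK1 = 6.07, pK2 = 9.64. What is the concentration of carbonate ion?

α₂ = 1 / (1 + [H⁺]/K2 + [H⁺]²/(K1K2)) = 1 / (1 + 10^+1.33 + 10^-0.91)
   = 1 / (1 + 21.380 + 0.12303) = 1/22.503 = 0.04444
[CO3²⁻] = α₂ × DIC = 0.04444 × 0.972 = 0.0432 mmol/kg

[CO3²⁻] = 0.0432 mmol/kg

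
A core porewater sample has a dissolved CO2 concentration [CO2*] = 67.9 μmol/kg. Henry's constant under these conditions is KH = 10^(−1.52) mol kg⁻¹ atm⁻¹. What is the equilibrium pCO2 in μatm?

pCO2 = 2250 μatm

KH = 10^(−1.52) = 3.020×10^-2 mol kg⁻¹ atm⁻¹
pCO2 = [CO2*]/KH = 67.9×10^-6 / 3.020×10^-2 = 2.25×10^-3 atm = 2250 μatm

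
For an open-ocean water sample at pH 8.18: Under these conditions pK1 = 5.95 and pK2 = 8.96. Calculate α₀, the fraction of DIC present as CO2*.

α₀ = 0.00502

α₀ = 1 / (1 + K1/[H⁺] + K1K2/[H⁺]²) = 1 / (1 + 10^+2.23 + 10^+1.45)
   = 1 / (1 + 169.82 + 28.184) = 1/199.01 = 0.005025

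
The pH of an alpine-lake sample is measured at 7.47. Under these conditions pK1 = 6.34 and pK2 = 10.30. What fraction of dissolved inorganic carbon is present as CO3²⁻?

α₂ = 1 / (1 + [H⁺]/K2 + [H⁺]²/(K1K2)) = 1 / (1 + 10^+2.83 + 10^+1.70)
   = 1 / (1 + 676.08 + 50.119) = 1/727.20 = 0.001375

α₂ = 0.00138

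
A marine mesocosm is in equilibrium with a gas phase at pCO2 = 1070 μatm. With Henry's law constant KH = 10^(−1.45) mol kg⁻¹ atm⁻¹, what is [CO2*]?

KH = 10^(−1.45) = 3.548×10^-2 mol kg⁻¹ atm⁻¹
[CO2*] = KH · pCO2 = 3.548×10^-2 × 1070×10^-6 atm = 3.80×10^-5 mol/kg

[CO2*] = 38.0 μmol/kg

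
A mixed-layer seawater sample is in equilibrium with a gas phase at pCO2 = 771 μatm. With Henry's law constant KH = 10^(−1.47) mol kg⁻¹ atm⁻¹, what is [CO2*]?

[CO2*] = 26.1 μmol/kg

KH = 10^(−1.47) = 3.388×10^-2 mol kg⁻¹ atm⁻¹
[CO2*] = KH · pCO2 = 3.388×10^-2 × 771×10^-6 atm = 2.61×10^-5 mol/kg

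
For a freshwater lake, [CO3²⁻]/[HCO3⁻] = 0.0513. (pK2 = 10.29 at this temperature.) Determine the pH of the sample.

From K2 = [H⁺][CO3²⁻]/[HCO3⁻]:  pH = pK2 + log₁₀([CO3²⁻]/[HCO3⁻])
log₁₀(0.0513) = -1.290
pH = 10.29 + (-1.290) = 9.00

pH = 9.00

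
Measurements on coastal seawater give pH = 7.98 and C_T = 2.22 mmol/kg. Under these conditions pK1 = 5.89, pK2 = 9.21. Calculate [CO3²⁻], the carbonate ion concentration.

α₂ = 1 / (1 + [H⁺]/K2 + [H⁺]²/(K1K2)) = 1 / (1 + 10^+1.23 + 10^-0.86)
   = 1 / (1 + 16.982 + 0.13804) = 1/18.120 = 0.05519
[CO3²⁻] = α₂ × DIC = 0.05519 × 2.22 = 0.123 mmol/kg

[CO3²⁻] = 0.123 mmol/kg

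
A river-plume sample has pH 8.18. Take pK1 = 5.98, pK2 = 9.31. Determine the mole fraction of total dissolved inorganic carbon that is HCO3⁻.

α₁ = 0.926

α₁ = 1 / (1 + [H⁺]/K1 + K2/[H⁺]) = 1 / (1 + 10^-2.20 + 10^-1.13)
   = 1 / (1 + 0.0063096 + 0.074131) = 1/1.0804 = 0.9255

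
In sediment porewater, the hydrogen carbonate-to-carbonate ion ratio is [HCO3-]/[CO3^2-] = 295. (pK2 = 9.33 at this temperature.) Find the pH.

pH = 6.86

From K2 = [H⁺][CO3^2-]/[HCO3-]:  pH = pK2 − log₁₀([HCO3-]/[CO3^2-])
log₁₀(295) = +2.470
pH = 9.33 − (+2.470) = 6.86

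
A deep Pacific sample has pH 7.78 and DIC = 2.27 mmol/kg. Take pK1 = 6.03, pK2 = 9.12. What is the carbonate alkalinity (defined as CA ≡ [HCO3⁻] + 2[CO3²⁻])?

CA = [HCO3⁻] + 2[CO3²⁻] = (α₁ + 2α₂)·DIC
At pH 7.78: [H⁺]/K1 = 10^-1.75 = 0.017783, K2/[H⁺] = 10^-1.34 = 0.045709
α₁ = 1/(1 + 0.017783 + 0.045709) = 1/1.0635 = 0.9403; α₂ = α₁·K2/[H⁺] = 0.04298
α₁ + 2α₂ = 1.0263
CA = 1.0263 × 2.27 = 2.33 mmol/kg

CA = 2.33 mmol/kg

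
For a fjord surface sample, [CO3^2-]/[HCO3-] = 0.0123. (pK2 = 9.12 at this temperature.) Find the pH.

pH = 7.21

From K2 = [H⁺][CO3^2-]/[HCO3-]:  pH = pK2 + log₁₀([CO3^2-]/[HCO3-])
log₁₀(0.0123) = -1.910
pH = 9.12 + (-1.910) = 7.21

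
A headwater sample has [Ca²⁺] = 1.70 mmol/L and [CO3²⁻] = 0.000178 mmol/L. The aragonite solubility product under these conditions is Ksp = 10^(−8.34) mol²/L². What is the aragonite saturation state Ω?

Ksp = 10^(−8.34) = 4.571×10^-9
Ω = [Ca²⁺][CO3²⁻]/Ksp = (1.70×10^-3)(0.000178×10^-3) / 4.571×10^-9 = 0.0662

Ω = 0.0662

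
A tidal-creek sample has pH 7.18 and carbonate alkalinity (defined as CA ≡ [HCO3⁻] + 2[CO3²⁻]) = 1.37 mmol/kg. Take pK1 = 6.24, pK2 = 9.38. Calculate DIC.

DIC = 1.52 mmol/kg

CA = [HCO3⁻] + 2[CO3²⁻] = (α₁ + 2α₂)·DIC
At pH 7.18: [H⁺]/K1 = 10^-0.94 = 0.11482, K2/[H⁺] = 10^-2.20 = 0.0063096
α₁ = 1/(1 + 0.11482 + 0.0063096) = 1/1.1211 = 0.8920; α₂ = α₁·K2/[H⁺] = 0.005628
α₁ + 2α₂ = 0.9032
DIC = CA / (α₁ + 2α₂) = 1.37 / 0.9032 = 1.52 mmol/kg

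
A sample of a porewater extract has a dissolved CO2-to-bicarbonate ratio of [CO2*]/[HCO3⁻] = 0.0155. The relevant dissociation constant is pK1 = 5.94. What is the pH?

pH = 7.75

From K1 = [H⁺][HCO3⁻]/[CO2*]:  pH = pK1 − log₁₀([CO2*]/[HCO3⁻])
log₁₀(0.0155) = -1.810
pH = 5.94 − (-1.810) = 7.75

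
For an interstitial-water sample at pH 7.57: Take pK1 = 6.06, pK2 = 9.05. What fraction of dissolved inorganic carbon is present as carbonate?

α₂ = 0.0311

α₂ = 1 / (1 + [H⁺]/K2 + [H⁺]²/(K1K2)) = 1 / (1 + 10^+1.48 + 10^-0.03)
   = 1 / (1 + 30.200 + 0.93325) = 1/32.133 = 0.03112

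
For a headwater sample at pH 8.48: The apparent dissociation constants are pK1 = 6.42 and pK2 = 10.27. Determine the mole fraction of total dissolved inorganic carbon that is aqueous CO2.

α₀ = 0.00850

α₀ = 1 / (1 + K1/[H⁺] + K1K2/[H⁺]²) = 1 / (1 + 10^+2.06 + 10^+0.27)
   = 1 / (1 + 114.82 + 1.8621) = 1/117.68 = 0.008498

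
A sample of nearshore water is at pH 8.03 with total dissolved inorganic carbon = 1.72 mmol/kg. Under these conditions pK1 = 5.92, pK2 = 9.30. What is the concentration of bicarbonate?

[HCO3⁻] = 1.62 mmol/kg

α₁ = 1 / (1 + [H⁺]/K1 + K2/[H⁺]) = 1 / (1 + 10^-2.11 + 10^-1.27)
   = 1 / (1 + 0.0077625 + 0.053703) = 1/1.0615 = 0.9421
[HCO3⁻] = α₁ × DIC = 0.9421 × 1.72 = 1.62 mmol/kg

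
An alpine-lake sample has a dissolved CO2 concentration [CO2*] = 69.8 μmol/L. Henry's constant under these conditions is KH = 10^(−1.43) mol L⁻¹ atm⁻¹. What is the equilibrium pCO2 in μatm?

pCO2 = 1880 μatm

KH = 10^(−1.43) = 3.715×10^-2 mol L⁻¹ atm⁻¹
pCO2 = [CO2*]/KH = 69.8×10^-6 / 3.715×10^-2 = 1.88×10^-3 atm = 1880 μatm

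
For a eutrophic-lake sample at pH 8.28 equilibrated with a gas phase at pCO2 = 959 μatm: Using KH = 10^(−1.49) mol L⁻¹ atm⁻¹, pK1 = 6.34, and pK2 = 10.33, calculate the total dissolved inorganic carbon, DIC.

[CO2*] = KH · pCO2 = 10^(−1.49) × 959×10^-6 = 3.103×10^-5 mol/L
α₀ = 1/(1 + K1/[H⁺] + K1K2/[H⁺]²) = 1/(1 + 10^+1.94 + 10^-0.11) = 0.01125
DIC = [CO2*]/α₀ = 3.103×10^-5 / 0.01125 = 2.76 mmol/L

DIC = 2.76 mmol/L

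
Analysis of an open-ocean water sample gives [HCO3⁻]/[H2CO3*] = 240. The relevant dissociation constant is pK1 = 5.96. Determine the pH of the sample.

From K1 = [H⁺][HCO3⁻]/[H2CO3*]:  pH = pK1 + log₁₀([HCO3⁻]/[H2CO3*])
log₁₀(240) = +2.380
pH = 5.96 + (+2.380) = 8.34

pH = 8.34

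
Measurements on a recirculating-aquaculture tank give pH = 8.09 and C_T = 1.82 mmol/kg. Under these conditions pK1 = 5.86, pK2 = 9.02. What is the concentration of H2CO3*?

[CO2*] = 9.54 μmol/kg

α₀ = 1 / (1 + K1/[H⁺] + K1K2/[H⁺]²) = 1 / (1 + 10^+2.23 + 10^+1.30)
   = 1 / (1 + 169.82 + 19.953) = 1/190.78 = 0.005242
[CO2*] = α₀ × DIC = 0.005242 × 1.82 = 0.00954 mmol/kg = 9.54 μmol/kg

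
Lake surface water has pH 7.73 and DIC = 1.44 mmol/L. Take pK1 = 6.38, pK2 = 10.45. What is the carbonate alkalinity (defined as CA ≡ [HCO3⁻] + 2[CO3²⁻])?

CA = [HCO3⁻] + 2[CO3²⁻] = (α₁ + 2α₂)·DIC
At pH 7.73: [H⁺]/K1 = 10^-1.35 = 0.044668, K2/[H⁺] = 10^-2.72 = 0.0019055
α₁ = 1/(1 + 0.044668 + 0.0019055) = 1/1.0466 = 0.9555; α₂ = α₁·K2/[H⁺] = 0.001821
α₁ + 2α₂ = 0.9591
CA = 0.9591 × 1.44 = 1.38 mmol/L

CA = 1.38 mmol/L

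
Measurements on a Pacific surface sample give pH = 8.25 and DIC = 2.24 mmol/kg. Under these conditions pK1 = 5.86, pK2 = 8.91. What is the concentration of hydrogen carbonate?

α₁ = 1 / (1 + [H⁺]/K1 + K2/[H⁺]) = 1 / (1 + 10^-2.39 + 10^-0.66)
   = 1 / (1 + 0.0040738 + 0.21878) = 1/1.2228 = 0.8178
[HCO3⁻] = α₁ × DIC = 0.8178 × 2.24 = 1.83 mmol/kg

[HCO3⁻] = 1.83 mmol/kg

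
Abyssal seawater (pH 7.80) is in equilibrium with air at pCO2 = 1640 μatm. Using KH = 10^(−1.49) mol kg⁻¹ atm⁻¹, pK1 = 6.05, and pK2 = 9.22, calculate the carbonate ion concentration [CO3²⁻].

[CO3²⁻] = 0.113 mmol/kg

[CO2*] = KH · pCO2 = 10^(−1.49) × 1640×10^-6 = 5.307×10^-5 mol/kg
α₀ = 1/(1 + K1/[H⁺] + K1K2/[H⁺]²) = 1/(1 + 10^+1.75 + 10^+0.33) = 0.01684
DIC = [CO2*]/α₀ = 5.307×10^-5 / 0.01684 = 3.151 mmol/kg
[CO3²⁻] = α₂·DIC; α₂ = 0.03601, so [CO3²⁻] = 0.03601 × 3.151 = 0.113 mmol/kg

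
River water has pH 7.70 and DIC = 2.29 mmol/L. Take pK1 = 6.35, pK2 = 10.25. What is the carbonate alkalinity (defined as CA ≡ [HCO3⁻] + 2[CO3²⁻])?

CA = [HCO3⁻] + 2[CO3²⁻] = (α₁ + 2α₂)·DIC
At pH 7.70: [H⁺]/K1 = 10^-1.35 = 0.044668, K2/[H⁺] = 10^-2.55 = 0.0028184
α₁ = 1/(1 + 0.044668 + 0.0028184) = 1/1.0475 = 0.9547; α₂ = α₁·K2/[H⁺] = 0.002691
α₁ + 2α₂ = 0.9600
CA = 0.9600 × 2.29 = 2.20 mmol/L

CA = 2.20 mmol/L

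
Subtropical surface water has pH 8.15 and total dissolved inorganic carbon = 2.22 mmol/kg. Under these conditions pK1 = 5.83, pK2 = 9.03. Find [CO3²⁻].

α₂ = 1 / (1 + [H⁺]/K2 + [H⁺]²/(K1K2)) = 1 / (1 + 10^+0.88 + 10^-1.44)
   = 1 / (1 + 7.5858 + 0.036308) = 1/8.6221 = 0.1160
[CO3²⁻] = α₂ × DIC = 0.1160 × 2.22 = 0.257 mmol/kg

[CO3²⁻] = 0.257 mmol/kg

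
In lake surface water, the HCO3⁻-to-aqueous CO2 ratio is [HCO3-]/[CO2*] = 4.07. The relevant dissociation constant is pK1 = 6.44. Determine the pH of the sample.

From K1 = [H⁺][HCO3-]/[CO2*]:  pH = pK1 + log₁₀([HCO3-]/[CO2*])
log₁₀(4.07) = +0.610
pH = 6.44 + (+0.610) = 7.05

pH = 7.05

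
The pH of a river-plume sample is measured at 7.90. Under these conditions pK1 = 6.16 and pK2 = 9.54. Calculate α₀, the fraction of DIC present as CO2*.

α₀ = 0.0175

α₀ = 1 / (1 + K1/[H⁺] + K1K2/[H⁺]²) = 1 / (1 + 10^+1.74 + 10^+0.10)
   = 1 / (1 + 54.954 + 1.2589) = 1/57.213 = 0.01748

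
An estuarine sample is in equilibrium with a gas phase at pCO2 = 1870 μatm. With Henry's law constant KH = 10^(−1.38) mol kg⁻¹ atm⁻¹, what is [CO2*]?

KH = 10^(−1.38) = 4.169×10^-2 mol kg⁻¹ atm⁻¹
[CO2*] = KH · pCO2 = 4.169×10^-2 × 1870×10^-6 atm = 7.80×10^-5 mol/kg

[CO2*] = 78.0 μmol/kg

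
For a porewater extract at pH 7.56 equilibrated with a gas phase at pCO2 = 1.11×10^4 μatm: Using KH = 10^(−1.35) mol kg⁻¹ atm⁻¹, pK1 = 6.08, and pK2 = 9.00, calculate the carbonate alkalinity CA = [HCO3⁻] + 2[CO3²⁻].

CA = 16.1 mmol/kg

[CO2*] = KH · pCO2 = 10^(−1.35) × 1.11×10^4×10^-6 = 4.958×10^-4 mol/kg
α₀ = 1/(1 + K1/[H⁺] + K1K2/[H⁺]²) = 1/(1 + 10^+1.48 + 10^+0.04) = 0.03096
DIC = [CO2*]/α₀ = 4.958×10^-4 / 0.03096 = 16.01 mmol/kg
CA = (α₁ + 2α₂)·DIC = (0.9351 + 2×0.03395) × 16.01 = 16.1 mmol/kg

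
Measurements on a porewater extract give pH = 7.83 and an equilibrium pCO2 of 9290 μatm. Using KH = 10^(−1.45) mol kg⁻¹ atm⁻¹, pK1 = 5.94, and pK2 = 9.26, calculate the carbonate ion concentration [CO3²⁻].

[CO2*] = KH · pCO2 = 10^(−1.45) × 9290×10^-6 = 3.296×10^-4 mol/kg
α₀ = 1/(1 + K1/[H⁺] + K1K2/[H⁺]²) = 1/(1 + 10^+1.89 + 10^+0.46) = 0.01227
DIC = [CO2*]/α₀ = 3.296×10^-4 / 0.01227 = 26.87 mmol/kg
[CO3²⁻] = α₂·DIC; α₂ = 0.03538, so [CO3²⁻] = 0.03538 × 26.87 = 0.951 mmol/kg

[CO3²⁻] = 0.951 mmol/kg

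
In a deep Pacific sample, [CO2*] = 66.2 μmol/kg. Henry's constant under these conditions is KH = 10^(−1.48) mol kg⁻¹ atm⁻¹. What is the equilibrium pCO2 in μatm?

pCO2 = 2000 μatm

KH = 10^(−1.48) = 3.311×10^-2 mol kg⁻¹ atm⁻¹
pCO2 = [CO2*]/KH = 66.2×10^-6 / 3.311×10^-2 = 2.00×10^-3 atm = 2000 μatm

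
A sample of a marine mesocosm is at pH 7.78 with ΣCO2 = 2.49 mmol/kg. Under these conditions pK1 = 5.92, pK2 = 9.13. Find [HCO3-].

α₁ = 1 / (1 + [H⁺]/K1 + K2/[H⁺]) = 1 / (1 + 10^-1.86 + 10^-1.35)
   = 1 / (1 + 0.013804 + 0.044668) = 1/1.0585 = 0.9448
[HCO3⁻] = α₁ × DIC = 0.9448 × 2.49 = 2.35 mmol/kg

[HCO3⁻] = 2.35 mmol/kg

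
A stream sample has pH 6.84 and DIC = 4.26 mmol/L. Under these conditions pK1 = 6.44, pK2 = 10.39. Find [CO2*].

[CO2*] = 1.21 mmol/L

α₀ = 1 / (1 + K1/[H⁺] + K1K2/[H⁺]²) = 1 / (1 + 10^+0.40 + 10^-3.15)
   = 1 / (1 + 2.5119 + 0.00070795) = 1/3.5126 = 0.2847
[CO2*] = α₀ × DIC = 0.2847 × 4.26 = 1.21 mmol/L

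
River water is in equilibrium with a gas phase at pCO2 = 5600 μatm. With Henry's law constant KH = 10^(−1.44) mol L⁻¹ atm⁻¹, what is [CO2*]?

[CO2*] = 203 μmol/L

KH = 10^(−1.44) = 3.631×10^-2 mol L⁻¹ atm⁻¹
[CO2*] = KH · pCO2 = 3.631×10^-2 × 5600×10^-6 atm = 2.03×10^-4 mol/L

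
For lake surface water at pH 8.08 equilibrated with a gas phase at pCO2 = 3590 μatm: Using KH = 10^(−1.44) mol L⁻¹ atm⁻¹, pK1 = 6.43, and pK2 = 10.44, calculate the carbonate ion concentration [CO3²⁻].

[CO3²⁻] = 0.0254 mmol/L

[CO2*] = KH · pCO2 = 10^(−1.44) × 3590×10^-6 = 1.303×10^-4 mol/L
α₀ = 1/(1 + K1/[H⁺] + K1K2/[H⁺]²) = 1/(1 + 10^+1.65 + 10^-0.71) = 0.02180
DIC = [CO2*]/α₀ = 1.303×10^-4 / 0.02180 = 5.978 mmol/L
[CO3²⁻] = α₂·DIC; α₂ = 0.004251, so [CO3²⁻] = 0.004251 × 5.978 = 0.0254 mmol/L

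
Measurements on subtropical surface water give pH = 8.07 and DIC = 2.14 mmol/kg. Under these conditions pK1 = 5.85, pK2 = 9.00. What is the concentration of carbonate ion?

α₂ = 1 / (1 + [H⁺]/K2 + [H⁺]²/(K1K2)) = 1 / (1 + 10^+0.93 + 10^-1.29)
   = 1 / (1 + 8.5114 + 0.051286) = 1/9.5627 = 0.1046
[CO3²⁻] = α₂ × DIC = 0.1046 × 2.14 = 0.224 mmol/kg

[CO3²⁻] = 0.224 mmol/kg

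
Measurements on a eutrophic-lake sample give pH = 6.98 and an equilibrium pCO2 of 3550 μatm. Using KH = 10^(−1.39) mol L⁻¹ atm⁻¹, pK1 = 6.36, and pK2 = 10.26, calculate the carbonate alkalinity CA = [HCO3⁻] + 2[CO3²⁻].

[CO2*] = KH · pCO2 = 10^(−1.39) × 3550×10^-6 = 1.446×10^-4 mol/L
α₀ = 1/(1 + K1/[H⁺] + K1K2/[H⁺]²) = 1/(1 + 10^+0.62 + 10^-2.66) = 0.1934
DIC = [CO2*]/α₀ = 1.446×10^-4 / 0.1934 = 0.7478 mmol/L
CA = (α₁ + 2α₂)·DIC = (0.8062 + 2×0.0004231) × 0.7478 = 0.604 mmol/L

CA = 0.604 mmol/L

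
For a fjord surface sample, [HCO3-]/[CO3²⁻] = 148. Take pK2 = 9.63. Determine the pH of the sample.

From K2 = [H⁺][CO3²⁻]/[HCO3-]:  pH = pK2 − log₁₀([HCO3-]/[CO3²⁻])
log₁₀(148) = +2.170
pH = 9.63 − (+2.170) = 7.46

pH = 7.46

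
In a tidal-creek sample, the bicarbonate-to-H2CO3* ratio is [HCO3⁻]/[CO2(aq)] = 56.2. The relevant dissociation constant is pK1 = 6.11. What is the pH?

From K1 = [H⁺][HCO3⁻]/[CO2(aq)]:  pH = pK1 + log₁₀([HCO3⁻]/[CO2(aq)])
log₁₀(56.2) = +1.750
pH = 6.11 + (+1.750) = 7.86

pH = 7.86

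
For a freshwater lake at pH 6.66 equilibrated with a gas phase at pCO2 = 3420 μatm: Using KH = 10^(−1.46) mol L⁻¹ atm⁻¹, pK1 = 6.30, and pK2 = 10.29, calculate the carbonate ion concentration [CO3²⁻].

[CO2*] = KH · pCO2 = 10^(−1.46) × 3420×10^-6 = 1.186×10^-4 mol/L
α₀ = 1/(1 + K1/[H⁺] + K1K2/[H⁺]²) = 1/(1 + 10^+0.36 + 10^-3.27) = 0.3038
DIC = [CO2*]/α₀ = 1.186×10^-4 / 0.3038 = 0.3903 mmol/L
[CO3²⁻] = α₂·DIC; α₂ = 0.0001632, so [CO3²⁻] = 0.0001632 × 0.3903 = 6.37×10^-5 mmol/L = 0.0637 μmol/L

[CO3²⁻] = 0.0637 μmol/L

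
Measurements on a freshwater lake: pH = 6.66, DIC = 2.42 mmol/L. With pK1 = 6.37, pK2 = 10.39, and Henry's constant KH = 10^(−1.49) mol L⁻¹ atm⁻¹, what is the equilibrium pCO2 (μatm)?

pCO2 = 2.53×10^4 μatm

α₀ = 1 / (1 + K1/[H⁺] + K1K2/[H⁺]²) = 1 / (1 + 10^+0.29 + 10^-3.44)
   = 1 / (1 + 1.9498 + 0.00036308) = 1/2.9502 = 0.3390
[CO2*] = α₀ × DIC = 0.3390 × 2.42 = 0.8203 mmol/L
pCO2 = [CO2*]/KH = 8.203×10^-4 / 3.236×10^-2 = 2.53×10^4 μatm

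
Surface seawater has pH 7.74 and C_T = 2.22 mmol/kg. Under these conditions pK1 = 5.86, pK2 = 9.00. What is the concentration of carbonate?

[CO3²⁻] = 0.114 mmol/kg

α₂ = 1 / (1 + [H⁺]/K2 + [H⁺]²/(K1K2)) = 1 / (1 + 10^+1.26 + 10^-0.62)
   = 1 / (1 + 18.197 + 0.23988) = 1/19.437 = 0.05145
[CO3²⁻] = α₂ × DIC = 0.05145 × 2.22 = 0.114 mmol/kg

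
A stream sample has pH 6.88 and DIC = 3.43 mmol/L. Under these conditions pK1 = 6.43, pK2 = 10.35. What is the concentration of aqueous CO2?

α₀ = 1 / (1 + K1/[H⁺] + K1K2/[H⁺]²) = 1 / (1 + 10^+0.45 + 10^-3.02)
   = 1 / (1 + 2.8184 + 0.00095499) = 1/3.8193 = 0.2618
[CO2*] = α₀ × DIC = 0.2618 × 3.43 = 0.898 mmol/L

[CO2*] = 0.898 mmol/L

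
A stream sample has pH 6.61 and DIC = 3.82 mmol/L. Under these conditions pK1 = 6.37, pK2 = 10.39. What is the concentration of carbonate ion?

α₂ = 1 / (1 + [H⁺]/K2 + [H⁺]²/(K1K2)) = 1 / (1 + 10^+3.78 + 10^+3.54)
   = 1 / (1 + 6025.6 + 3467.4) = 1/9494.0 = 0.0001053
[CO3²⁻] = α₂ × DIC = 0.0001053 × 3.82 = 0.000402 mmol/L = 0.402 μmol/L

[CO3²⁻] = 0.402 μmol/L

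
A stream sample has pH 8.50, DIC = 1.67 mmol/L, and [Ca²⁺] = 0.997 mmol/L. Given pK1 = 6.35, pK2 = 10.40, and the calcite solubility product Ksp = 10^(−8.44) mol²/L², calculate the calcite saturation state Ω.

α₂ = 1 / (1 + [H⁺]/K2 + [H⁺]²/(K1K2)) = 1 / (1 + 10^+1.90 + 10^-0.25)
   = 1 / (1 + 79.433 + 0.56234) = 1/80.995 = 0.01235
[CO3²⁻] = α₂ × DIC = 0.01235 × 1.67 = 0.02062 mmol/L
Ksp = 10^(−8.44) = 3.631×10^-9
Ω = [Ca²⁺][CO3²⁻]/Ksp = (0.997×10^-3)(2.062×10^-5) / 3.631×10^-9 = 5.66

Ω = 5.66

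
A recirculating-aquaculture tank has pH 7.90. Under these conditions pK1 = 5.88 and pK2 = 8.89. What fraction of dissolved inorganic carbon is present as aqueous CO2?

α₀ = 0.00859

α₀ = 1 / (1 + K1/[H⁺] + K1K2/[H⁺]²) = 1 / (1 + 10^+2.02 + 10^+1.03)
   = 1 / (1 + 104.71 + 10.715) = 1/116.43 = 0.008589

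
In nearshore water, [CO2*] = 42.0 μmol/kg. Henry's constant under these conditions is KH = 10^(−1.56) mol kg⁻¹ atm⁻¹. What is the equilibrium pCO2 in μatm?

pCO2 = 1520 μatm

KH = 10^(−1.56) = 2.754×10^-2 mol kg⁻¹ atm⁻¹
pCO2 = [CO2*]/KH = 42.0×10^-6 / 2.754×10^-2 = 1.52×10^-3 atm = 1520 μatm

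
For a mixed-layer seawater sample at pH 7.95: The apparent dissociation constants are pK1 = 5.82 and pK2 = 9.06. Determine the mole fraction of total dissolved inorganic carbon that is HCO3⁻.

α₁ = 1 / (1 + [H⁺]/K1 + K2/[H⁺]) = 1 / (1 + 10^-2.13 + 10^-1.11)
   = 1 / (1 + 0.0074131 + 0.077625) = 1/1.0850 = 0.9216

α₁ = 0.922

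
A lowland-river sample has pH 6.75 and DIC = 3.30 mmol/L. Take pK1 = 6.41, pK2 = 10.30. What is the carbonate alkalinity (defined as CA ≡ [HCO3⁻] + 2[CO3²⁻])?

CA = [HCO3⁻] + 2[CO3²⁻] = (α₁ + 2α₂)·DIC
At pH 6.75: [H⁺]/K1 = 10^-0.34 = 0.45709, K2/[H⁺] = 10^-3.55 = 0.00028184
α₁ = 1/(1 + 0.45709 + 0.00028184) = 1/1.4574 = 0.6862; α₂ = α₁·K2/[H⁺] = 0.0001934
α₁ + 2α₂ = 0.6866
CA = 0.6866 × 3.30 = 2.27 mmol/L

CA = 2.27 mmol/L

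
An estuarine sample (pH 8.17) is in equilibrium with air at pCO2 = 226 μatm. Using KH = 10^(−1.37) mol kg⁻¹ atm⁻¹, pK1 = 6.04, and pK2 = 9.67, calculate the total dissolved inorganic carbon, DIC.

[CO2*] = KH · pCO2 = 10^(−1.37) × 226×10^-6 = 9.641×10^-6 mol/kg
α₀ = 1/(1 + K1/[H⁺] + K1K2/[H⁺]²) = 1/(1 + 10^+2.13 + 10^+0.63) = 0.007135
DIC = [CO2*]/α₀ = 9.641×10^-6 / 0.007135 = 1.35 mmol/kg

DIC = 1.35 mmol/kg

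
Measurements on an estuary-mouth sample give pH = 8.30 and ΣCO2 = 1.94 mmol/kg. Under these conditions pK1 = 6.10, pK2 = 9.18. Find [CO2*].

α₀ = 1 / (1 + K1/[H⁺] + K1K2/[H⁺]²) = 1 / (1 + 10^+2.20 + 10^+1.32)
   = 1 / (1 + 158.49 + 20.893) = 1/180.38 = 0.005544
[CO2*] = α₀ × DIC = 0.005544 × 1.94 = 0.0108 mmol/kg = 10.8 μmol/kg

[CO2*] = 10.8 μmol/kg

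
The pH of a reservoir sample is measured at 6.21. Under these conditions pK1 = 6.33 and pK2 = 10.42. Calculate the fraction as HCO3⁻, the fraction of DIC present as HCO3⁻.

α₁ = 0.431

α₁ = 1 / (1 + [H⁺]/K1 + K2/[H⁺]) = 1 / (1 + 10^+0.12 + 10^-4.21)
   = 1 / (1 + 1.3183 + 6.1660×10^-5) = 1/2.3183 = 0.4313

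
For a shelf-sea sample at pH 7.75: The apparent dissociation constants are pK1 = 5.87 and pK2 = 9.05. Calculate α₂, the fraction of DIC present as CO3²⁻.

α₂ = 1 / (1 + [H⁺]/K2 + [H⁺]²/(K1K2)) = 1 / (1 + 10^+1.30 + 10^-0.58)
   = 1 / (1 + 19.953 + 0.26303) = 1/21.216 = 0.04714

α₂ = 0.0471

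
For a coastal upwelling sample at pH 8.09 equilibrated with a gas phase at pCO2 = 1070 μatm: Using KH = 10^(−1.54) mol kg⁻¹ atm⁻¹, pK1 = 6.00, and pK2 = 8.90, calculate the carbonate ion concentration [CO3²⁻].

[CO3²⁻] = 0.588 mmol/kg

[CO2*] = KH · pCO2 = 10^(−1.54) × 1070×10^-6 = 3.086×10^-5 mol/kg
α₀ = 1/(1 + K1/[H⁺] + K1K2/[H⁺]²) = 1/(1 + 10^+2.09 + 10^+1.28) = 0.006989
DIC = [CO2*]/α₀ = 3.086×10^-5 / 0.006989 = 4.415 mmol/kg
[CO3²⁻] = α₂·DIC; α₂ = 0.1332, so [CO3²⁻] = 0.1332 × 4.415 = 0.588 mmol/kg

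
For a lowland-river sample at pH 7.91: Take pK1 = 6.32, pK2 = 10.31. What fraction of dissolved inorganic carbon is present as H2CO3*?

α₀ = 1 / (1 + K1/[H⁺] + K1K2/[H⁺]²) = 1 / (1 + 10^+1.59 + 10^-0.81)
   = 1 / (1 + 38.905 + 0.15488) = 1/40.059 = 0.02496

α₀ = 0.0250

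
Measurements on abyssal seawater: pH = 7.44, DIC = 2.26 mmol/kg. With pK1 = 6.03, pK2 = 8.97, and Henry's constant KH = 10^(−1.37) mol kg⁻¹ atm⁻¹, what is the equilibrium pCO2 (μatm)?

α₀ = 1 / (1 + K1/[H⁺] + K1K2/[H⁺]²) = 1 / (1 + 10^+1.41 + 10^-0.12)
   = 1 / (1 + 25.704 + 0.75858) = 1/27.463 = 0.03641
[CO2*] = α₀ × DIC = 0.03641 × 2.26 = 0.08229 mmol/kg
pCO2 = [CO2*]/KH = 8.229×10^-5 / 4.266×10^-2 = 1930 μatm

pCO2 = 1930 μatm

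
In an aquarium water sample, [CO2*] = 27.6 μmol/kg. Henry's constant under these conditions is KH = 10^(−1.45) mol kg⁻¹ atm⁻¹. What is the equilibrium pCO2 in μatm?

KH = 10^(−1.45) = 3.548×10^-2 mol kg⁻¹ atm⁻¹
pCO2 = [CO2*]/KH = 27.6×10^-6 / 3.548×10^-2 = 7.78×10^-4 atm = 778 μatm

pCO2 = 778 μatm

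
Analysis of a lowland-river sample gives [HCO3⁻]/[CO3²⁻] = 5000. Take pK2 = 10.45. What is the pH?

pH = 6.75

From K2 = [H⁺][CO3²⁻]/[HCO3⁻]:  pH = pK2 − log₁₀([HCO3⁻]/[CO3²⁻])
log₁₀(5000) = +3.699
pH = 10.45 − (+3.699) = 6.75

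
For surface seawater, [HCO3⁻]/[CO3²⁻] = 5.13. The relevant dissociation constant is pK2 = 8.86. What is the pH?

From K2 = [H⁺][CO3²⁻]/[HCO3⁻]:  pH = pK2 − log₁₀([HCO3⁻]/[CO3²⁻])
log₁₀(5.13) = +0.710
pH = 8.86 − (+0.710) = 8.15

pH = 8.15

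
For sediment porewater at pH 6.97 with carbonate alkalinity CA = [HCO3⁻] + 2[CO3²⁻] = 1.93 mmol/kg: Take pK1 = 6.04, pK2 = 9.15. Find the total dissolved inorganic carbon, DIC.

CA = [HCO3⁻] + 2[CO3²⁻] = (α₁ + 2α₂)·DIC
At pH 6.97: [H⁺]/K1 = 10^-0.93 = 0.11749, K2/[H⁺] = 10^-2.18 = 0.0066069
α₁ = 1/(1 + 0.11749 + 0.0066069) = 1/1.1241 = 0.8896; α₂ = α₁·K2/[H⁺] = 0.005878
α₁ + 2α₂ = 0.9014
DIC = CA / (α₁ + 2α₂) = 1.93 / 0.9014 = 2.14 mmol/kg

DIC = 2.14 mmol/kg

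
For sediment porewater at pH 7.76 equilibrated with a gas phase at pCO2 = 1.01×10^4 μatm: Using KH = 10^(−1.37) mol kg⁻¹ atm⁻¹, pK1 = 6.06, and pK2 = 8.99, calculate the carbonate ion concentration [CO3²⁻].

[CO3²⁻] = 1.27 mmol/kg

[CO2*] = KH · pCO2 = 10^(−1.37) × 1.01×10^4×10^-6 = 4.308×10^-4 mol/kg
α₀ = 1/(1 + K1/[H⁺] + K1K2/[H⁺]²) = 1/(1 + 10^+1.70 + 10^+0.47) = 0.01849
DIC = [CO2*]/α₀ = 4.308×10^-4 / 0.01849 = 23.30 mmol/kg
[CO3²⁻] = α₂·DIC; α₂ = 0.05458, so [CO3²⁻] = 0.05458 × 23.30 = 1.27 mmol/kg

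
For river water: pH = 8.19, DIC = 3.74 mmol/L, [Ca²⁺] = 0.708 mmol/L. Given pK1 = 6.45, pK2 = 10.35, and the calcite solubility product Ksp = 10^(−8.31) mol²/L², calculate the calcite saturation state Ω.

α₂ = 1 / (1 + [H⁺]/K2 + [H⁺]²/(K1K2)) = 1 / (1 + 10^+2.16 + 10^+0.42)
   = 1 / (1 + 144.54 + 2.6303) = 1/148.17 = 0.006749
[CO3²⁻] = α₂ × DIC = 0.006749 × 3.74 = 0.02524 mmol/L
Ksp = 10^(−8.31) = 4.898×10^-9
Ω = [Ca²⁺][CO3²⁻]/Ksp = (0.708×10^-3)(2.524×10^-5) / 4.898×10^-9 = 3.65

Ω = 3.65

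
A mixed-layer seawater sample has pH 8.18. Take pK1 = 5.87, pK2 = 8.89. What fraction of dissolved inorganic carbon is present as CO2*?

α₀ = 1 / (1 + K1/[H⁺] + K1K2/[H⁺]²) = 1 / (1 + 10^+2.31 + 10^+1.60)
   = 1 / (1 + 204.17 + 39.811) = 1/244.98 = 0.004082

α₀ = 0.00408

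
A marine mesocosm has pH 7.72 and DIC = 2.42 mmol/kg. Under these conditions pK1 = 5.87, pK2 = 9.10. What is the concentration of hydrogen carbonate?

α₁ = 1 / (1 + [H⁺]/K1 + K2/[H⁺]) = 1 / (1 + 10^-1.85 + 10^-1.38)
   = 1 / (1 + 0.014125 + 0.041687) = 1/1.0558 = 0.9471
[HCO3⁻] = α₁ × DIC = 0.9471 × 2.42 = 2.29 mmol/kg

[HCO3⁻] = 2.29 mmol/kg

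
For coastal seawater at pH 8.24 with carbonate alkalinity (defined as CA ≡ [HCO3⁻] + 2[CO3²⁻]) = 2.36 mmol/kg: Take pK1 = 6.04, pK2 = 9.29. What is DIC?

DIC = 2.19 mmol/kg

CA = [HCO3⁻] + 2[CO3²⁻] = (α₁ + 2α₂)·DIC
At pH 8.24: [H⁺]/K1 = 10^-2.20 = 0.0063096, K2/[H⁺] = 10^-1.05 = 0.089125
α₁ = 1/(1 + 0.0063096 + 0.089125) = 1/1.0954 = 0.9129; α₂ = α₁·K2/[H⁺] = 0.08136
α₁ + 2α₂ = 1.0756
DIC = CA / (α₁ + 2α₂) = 2.36 / 1.0756 = 2.19 mmol/kg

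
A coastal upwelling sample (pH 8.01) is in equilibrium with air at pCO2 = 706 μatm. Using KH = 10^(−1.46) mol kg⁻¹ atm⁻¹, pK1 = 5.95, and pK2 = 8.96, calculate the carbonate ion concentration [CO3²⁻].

[CO2*] = KH · pCO2 = 10^(−1.46) × 706×10^-6 = 2.448×10^-5 mol/kg
α₀ = 1/(1 + K1/[H⁺] + K1K2/[H⁺]²) = 1/(1 + 10^+2.06 + 10^+1.11) = 0.007770
DIC = [CO2*]/α₀ = 2.448×10^-5 / 0.007770 = 3.150 mmol/kg
[CO3²⁻] = α₂·DIC; α₂ = 0.1001, so [CO3²⁻] = 0.1001 × 3.150 = 0.315 mmol/kg

[CO3²⁻] = 0.315 mmol/kg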